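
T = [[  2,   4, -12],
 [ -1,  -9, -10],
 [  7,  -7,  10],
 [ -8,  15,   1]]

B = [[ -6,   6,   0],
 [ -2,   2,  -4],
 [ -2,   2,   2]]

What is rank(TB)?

First compute TB:
[[  4,  -4, -40],
 [ 44, -44,  16],
 [-48,  48,  48],
 [ 16, -16, -58]]
Now row reduce the product.
R2 ← R2 − (11)·R1: [0, 0, 456]
R3 ← R3 + (12)·R1: [0, 0, -432]
R4 ← R4 − (4)·R1: [0, 0, 102]
R3 ← R3 + (18/19)·R2: [0, 0, 0]
R4 ← R4 − (17/76)·R2: [0, 0, 0]
2 nonzero rows, so rank(TB) = 2.

2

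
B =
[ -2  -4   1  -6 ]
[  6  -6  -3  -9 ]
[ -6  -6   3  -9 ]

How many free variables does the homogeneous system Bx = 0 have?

2

Row reduce to echelon form.
R2 ← R2 + (3)·R1: [0, -18, 0, -27]
R3 ← R3 − (3)·R1: [0, 6, 0, 9]
R3 ← R3 + (1/3)·R2: [0, 0, 0, 0]
2 nonzero rows, so rank(B) = 2.
B has 4 columns; by rank–nullity, nullity = 4 − 2 = 2.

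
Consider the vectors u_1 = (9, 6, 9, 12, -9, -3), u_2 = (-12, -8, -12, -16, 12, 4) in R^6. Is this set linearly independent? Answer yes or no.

no

Form the matrix with these vectors as rows and row reduce.
R2 ← R2 + (4/3)·R1: [0, 0, 0, 0, 0, 0]
1 nonzero row, so the 2 vectors span a space of dimension 1.
Since 1 < 2, the vectors are linearly dependent.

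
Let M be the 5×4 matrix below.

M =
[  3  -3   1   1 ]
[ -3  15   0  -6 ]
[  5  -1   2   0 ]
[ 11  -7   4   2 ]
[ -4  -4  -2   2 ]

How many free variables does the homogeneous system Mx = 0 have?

Row reduce to echelon form.
R2 ← R2 + R1: [0, 12, 1, -5]
R3 ← R3 − (5/3)·R1: [0, 4, 1/3, -5/3]
R4 ← R4 − (11/3)·R1: [0, 4, 1/3, -5/3]
R5 ← R5 + (4/3)·R1: [0, -8, -2/3, 10/3]
R3 ← R3 − (1/3)·R2: [0, 0, 0, 0]
R4 ← R4 − (1/3)·R2: [0, 0, 0, 0]
R5 ← R5 + (2/3)·R2: [0, 0, 0, 0]
2 nonzero rows, so rank(M) = 2.
M has 4 columns; by rank–nullity, nullity = 4 − 2 = 2.

2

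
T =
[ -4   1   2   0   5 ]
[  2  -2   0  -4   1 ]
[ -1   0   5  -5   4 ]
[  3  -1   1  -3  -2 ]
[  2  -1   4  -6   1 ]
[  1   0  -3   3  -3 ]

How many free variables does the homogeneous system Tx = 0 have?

Row reduce to echelon form.
R2 ← R2 + (1/2)·R1: [0, -3/2, 1, -4, 7/2]
R3 ← R3 − (1/4)·R1: [0, -1/4, 9/2, -5, 11/4]
R4 ← R4 + (3/4)·R1: [0, -1/4, 5/2, -3, 7/4]
R5 ← R5 + (1/2)·R1: [0, -1/2, 5, -6, 7/2]
R6 ← R6 + (1/4)·R1: [0, 1/4, -5/2, 3, -7/4]
R3 ← R3 − (1/6)·R2: [0, 0, 13/3, -13/3, 13/6]
R4 ← R4 − (1/6)·R2: [0, 0, 7/3, -7/3, 7/6]
R5 ← R5 − (1/3)·R2: [0, 0, 14/3, -14/3, 7/3]
R6 ← R6 + (1/6)·R2: [0, 0, -7/3, 7/3, -7/6]
R4 ← R4 − (7/13)·R3: [0, 0, 0, 0, 0]
R5 ← R5 − (14/13)·R3: [0, 0, 0, 0, 0]
R6 ← R6 + (7/13)·R3: [0, 0, 0, 0, 0]
3 nonzero rows, so rank(T) = 3.
T has 5 columns; by rank–nullity, nullity = 5 − 3 = 2.

2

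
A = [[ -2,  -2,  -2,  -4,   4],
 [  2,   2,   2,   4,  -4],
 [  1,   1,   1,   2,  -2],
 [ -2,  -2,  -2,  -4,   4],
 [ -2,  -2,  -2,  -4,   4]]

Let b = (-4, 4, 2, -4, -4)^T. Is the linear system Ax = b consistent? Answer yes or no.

Row reduce the augmented matrix [A | b].
R2 ← R2 + R1: [0, 0, 0, 0, 0, 0]
R3 ← R3 + (1/2)·R1: [0, 0, 0, 0, 0, 0]
R4 ← R4 − R1: [0, 0, 0, 0, 0, 0]
R5 ← R5 − R1: [0, 0, 0, 0, 0, 0]
The echelon form has 1 nonzero rows, and every pivot lies in the first 5 columns, so rank(A) = rank([A|b]) = 1.
The system is consistent.

yes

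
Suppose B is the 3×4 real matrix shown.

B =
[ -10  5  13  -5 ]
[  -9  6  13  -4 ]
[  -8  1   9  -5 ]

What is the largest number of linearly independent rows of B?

3

Row reduce to echelon form.
R2 ← R2 − (9/10)·R1: [0, 3/2, 13/10, 1/2]
R3 ← R3 − (4/5)·R1: [0, -3, -7/5, -1]
R3 ← R3 + (2)·R2: [0, 0, 6/5, 0]
Echelon form has 3 nonzero rows, so rank(B) = 3.
The rank gives the maximum number of linearly independent rows: 3.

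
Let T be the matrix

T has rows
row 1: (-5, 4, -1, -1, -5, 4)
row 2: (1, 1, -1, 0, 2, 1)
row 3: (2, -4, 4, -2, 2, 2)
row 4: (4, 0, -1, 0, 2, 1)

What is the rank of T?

Row reduce to echelon form.
R2 ← R2 + (1/5)·R1: [0, 9/5, -6/5, -1/5, 1, 9/5]
R3 ← R3 + (2/5)·R1: [0, -12/5, 18/5, -12/5, 0, 18/5]
R4 ← R4 + (4/5)·R1: [0, 16/5, -9/5, -4/5, -2, 21/5]
R3 ← R3 + (4/3)·R2: [0, 0, 2, -8/3, 4/3, 6]
R4 ← R4 − (16/9)·R2: [0, 0, 1/3, -4/9, -34/9, 1]
R4 ← R4 − (1/6)·R3: [0, 0, 0, 0, -4, 0]
Echelon form has 4 nonzero rows, so rank(T) = 4.

4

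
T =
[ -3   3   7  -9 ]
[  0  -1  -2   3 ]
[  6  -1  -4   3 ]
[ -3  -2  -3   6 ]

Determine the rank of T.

2

Row reduce to echelon form.
R3 ← R3 + (2)·R1: [0, 5, 10, -15]
R4 ← R4 − R1: [0, -5, -10, 15]
R3 ← R3 + (5)·R2: [0, 0, 0, 0]
R4 ← R4 − (5)·R2: [0, 0, 0, 0]
Echelon form has 2 nonzero rows, so rank(T) = 2.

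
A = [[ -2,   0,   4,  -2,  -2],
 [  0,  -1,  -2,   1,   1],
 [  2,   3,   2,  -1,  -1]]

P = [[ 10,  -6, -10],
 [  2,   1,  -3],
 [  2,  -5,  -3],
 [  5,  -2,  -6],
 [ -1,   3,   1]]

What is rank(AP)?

2

First compute AP:
[[-20, -10,  18],
 [ -2,  10,   4],
 [ 26, -20, -30]]
Now row reduce the product.
R2 ← R2 − (1/10)·R1: [0, 11, 11/5]
R3 ← R3 + (13/10)·R1: [0, -33, -33/5]
R3 ← R3 + (3)·R2: [0, 0, 0]
2 nonzero rows, so rank(AP) = 2.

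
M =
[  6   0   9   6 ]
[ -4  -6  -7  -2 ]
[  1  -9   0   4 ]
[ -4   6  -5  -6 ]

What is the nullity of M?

Row reduce to echelon form.
R2 ← R2 + (2/3)·R1: [0, -6, -1, 2]
R3 ← R3 − (1/6)·R1: [0, -9, -3/2, 3]
R4 ← R4 + (2/3)·R1: [0, 6, 1, -2]
R3 ← R3 − (3/2)·R2: [0, 0, 0, 0]
R4 ← R4 + R2: [0, 0, 0, 0]
2 nonzero rows, so rank(M) = 2.
M has 4 columns; by rank–nullity, nullity = 4 − 2 = 2.

2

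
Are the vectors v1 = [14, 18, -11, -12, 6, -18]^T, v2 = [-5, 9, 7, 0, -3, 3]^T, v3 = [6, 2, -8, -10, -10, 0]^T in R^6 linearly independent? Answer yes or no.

Form the matrix with these vectors as rows and row reduce.
R2 ← R2 + (5/14)·R1: [0, 108/7, 43/14, -30/7, -6/7, -24/7]
R3 ← R3 − (3/7)·R1: [0, -40/7, -23/7, -34/7, -88/7, 54/7]
R3 ← R3 + (10/27)·R2: [0, 0, -58/27, -58/9, -116/9, 58/9]
3 nonzero rows, so the 3 vectors span a space of dimension 3.
Since 3 = 3, the vectors are linearly independent.

yes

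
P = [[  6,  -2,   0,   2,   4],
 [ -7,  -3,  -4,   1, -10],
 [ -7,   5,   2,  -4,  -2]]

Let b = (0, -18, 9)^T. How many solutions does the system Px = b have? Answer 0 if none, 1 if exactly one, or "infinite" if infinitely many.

Row reduce the augmented matrix [P | b].
R2 ← R2 + (7/6)·R1: [0, -16/3, -4, 10/3, -16/3, -18]
R3 ← R3 + (7/6)·R1: [0, 8/3, 2, -5/3, 8/3, 9]
R3 ← R3 + (1/2)·R2: [0, 0, 0, 0, 0, 0]
The echelon form has 2 nonzero rows, and every pivot lies in the first 5 columns, so rank(P) = rank([P|b]) = 2.
The system is consistent.
rank = 2 < 5 unknowns, so there are infinitely many solutions.

infinite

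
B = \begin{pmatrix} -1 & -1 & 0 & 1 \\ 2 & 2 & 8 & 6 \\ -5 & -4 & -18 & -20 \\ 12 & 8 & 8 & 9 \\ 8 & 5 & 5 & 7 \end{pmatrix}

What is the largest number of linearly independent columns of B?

4

Row reduce to echelon form.
R2 ← R2 + (2)·R1: [0, 0, 8, 8]
R3 ← R3 − (5)·R1: [0, 1, -18, -25]
R4 ← R4 + (12)·R1: [0, -4, 8, 21]
R5 ← R5 + (8)·R1: [0, -3, 5, 15]
Swap R2 ↔ R3
R4 ← R4 + (4)·R2: [0, 0, -64, -79]
R5 ← R5 + (3)·R2: [0, 0, -49, -60]
R4 ← R4 + (8)·R3: [0, 0, 0, -15]
R5 ← R5 + (49/8)·R3: [0, 0, 0, -11]
R5 ← R5 − (11/15)·R4: [0, 0, 0, 0]
Echelon form has 4 nonzero rows, so rank(B) = 4.
The rank gives the maximum number of linearly independent columns: 4.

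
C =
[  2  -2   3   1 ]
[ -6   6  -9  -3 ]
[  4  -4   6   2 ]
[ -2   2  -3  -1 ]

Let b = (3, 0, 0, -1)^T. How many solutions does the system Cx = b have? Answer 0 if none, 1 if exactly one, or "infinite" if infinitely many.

Row reduce the augmented matrix [C | b].
R2 ← R2 + (3)·R1: [0, 0, 0, 0, 9]
R3 ← R3 − (2)·R1: [0, 0, 0, 0, -6]
R4 ← R4 + R1: [0, 0, 0, 0, 2]
R3 ← R3 + (2/3)·R2: [0, 0, 0, 0, 0]
R4 ← R4 − (2/9)·R2: [0, 0, 0, 0, 0]
The echelon form has 2 nonzero rows; the last pivot sits in the augmented column, so rank(C) = 1 but rank([C|b]) = 2.
Since the ranks differ, the system is inconsistent.
It has no solutions.

0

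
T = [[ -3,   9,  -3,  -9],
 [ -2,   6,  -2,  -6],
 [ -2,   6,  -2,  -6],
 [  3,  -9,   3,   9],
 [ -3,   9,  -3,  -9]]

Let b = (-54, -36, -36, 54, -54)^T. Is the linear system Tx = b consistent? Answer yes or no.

yes

Row reduce the augmented matrix [T | b].
R2 ← R2 − (2/3)·R1: [0, 0, 0, 0, 0]
R3 ← R3 − (2/3)·R1: [0, 0, 0, 0, 0]
R4 ← R4 + R1: [0, 0, 0, 0, 0]
R5 ← R5 − R1: [0, 0, 0, 0, 0]
The echelon form has 1 nonzero rows, and every pivot lies in the first 4 columns, so rank(T) = rank([T|b]) = 1.
The system is consistent.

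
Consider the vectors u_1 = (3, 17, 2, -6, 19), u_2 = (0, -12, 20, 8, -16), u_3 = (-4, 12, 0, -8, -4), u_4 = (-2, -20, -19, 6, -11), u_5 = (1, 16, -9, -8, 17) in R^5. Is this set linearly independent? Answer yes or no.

Form the matrix with these vectors as rows and row reduce.
R3 ← R3 + (4/3)·R1: [0, 104/3, 8/3, -16, 64/3]
R4 ← R4 + (2/3)·R1: [0, -26/3, -53/3, 2, 5/3]
R5 ← R5 − (1/3)·R1: [0, 31/3, -29/3, -6, 32/3]
R3 ← R3 + (26/9)·R2: [0, 0, 544/9, 64/9, -224/9]
R4 ← R4 − (13/18)·R2: [0, 0, -289/9, -34/9, 119/9]
R5 ← R5 + (31/36)·R2: [0, 0, 68/9, 8/9, -28/9]
R4 ← R4 + (17/32)·R3: [0, 0, 0, 0, 0]
R5 ← R5 − (1/8)·R3: [0, 0, 0, 0, 0]
3 nonzero rows, so the 5 vectors span a space of dimension 3.
Since 3 < 5, the vectors are linearly dependent.

no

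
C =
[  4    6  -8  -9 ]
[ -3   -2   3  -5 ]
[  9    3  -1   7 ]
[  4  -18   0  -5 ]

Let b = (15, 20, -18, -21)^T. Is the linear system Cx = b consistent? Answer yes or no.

Row reduce the augmented matrix [C | b].
R2 ← R2 + (3/4)·R1: [0, 5/2, -3, -47/4, 125/4]
R3 ← R3 − (9/4)·R1: [0, -21/2, 17, 109/4, -207/4]
R4 ← R4 − R1: [0, -24, 8, 4, -36]
R3 ← R3 + (21/5)·R2: [0, 0, 22/5, -221/10, 159/2]
R4 ← R4 + (48/5)·R2: [0, 0, -104/5, -544/5, 264]
R4 ← R4 + (52/11)·R3: [0, 0, 0, -2346/11, 7038/11]
The echelon form has 4 nonzero rows, and every pivot lies in the first 4 columns, so rank(C) = rank([C|b]) = 4.
The system is consistent.

yes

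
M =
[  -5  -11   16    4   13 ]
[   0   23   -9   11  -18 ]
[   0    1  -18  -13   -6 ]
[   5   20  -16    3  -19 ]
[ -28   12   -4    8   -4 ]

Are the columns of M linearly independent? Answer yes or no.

no

Row reduce M to echelon form.
R4 ← R4 + R1: [0, 9, 0, 7, -6]
R5 ← R5 − (28/5)·R1: [0, 368/5, -468/5, -72/5, -384/5]
R3 ← R3 − (1/23)·R2: [0, 0, -405/23, -310/23, -120/23]
R4 ← R4 − (9/23)·R2: [0, 0, 81/23, 62/23, 24/23]
R5 ← R5 − (16/5)·R2: [0, 0, -324/5, -248/5, -96/5]
R4 ← R4 + (1/5)·R3: [0, 0, 0, 0, 0]
R5 ← R5 − (92/25)·R3: [0, 0, 0, 0, 0]
3 pivots among 5 columns.
Only 3 < 5 pivot columns, so the columns are linearly dependent.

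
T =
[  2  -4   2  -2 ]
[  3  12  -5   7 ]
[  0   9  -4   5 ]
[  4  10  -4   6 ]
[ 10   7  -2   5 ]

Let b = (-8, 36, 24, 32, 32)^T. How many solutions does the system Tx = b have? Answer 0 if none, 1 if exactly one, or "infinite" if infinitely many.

infinite

Row reduce the augmented matrix [T | b].
R2 ← R2 − (3/2)·R1: [0, 18, -8, 10, 48]
R4 ← R4 − (2)·R1: [0, 18, -8, 10, 48]
R5 ← R5 − (5)·R1: [0, 27, -12, 15, 72]
R3 ← R3 − (1/2)·R2: [0, 0, 0, 0, 0]
R4 ← R4 − R2: [0, 0, 0, 0, 0]
R5 ← R5 − (3/2)·R2: [0, 0, 0, 0, 0]
The echelon form has 2 nonzero rows, and every pivot lies in the first 4 columns, so rank(T) = rank([T|b]) = 2.
The system is consistent.
rank = 2 < 4 unknowns, so there are infinitely many solutions.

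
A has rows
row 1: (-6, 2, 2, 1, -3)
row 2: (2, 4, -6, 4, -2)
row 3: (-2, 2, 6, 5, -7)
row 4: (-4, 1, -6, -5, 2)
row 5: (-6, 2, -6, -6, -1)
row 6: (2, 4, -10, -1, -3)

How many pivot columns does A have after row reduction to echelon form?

Row reduce to echelon form.
R2 ← R2 + (1/3)·R1: [0, 14/3, -16/3, 13/3, -3]
R3 ← R3 − (1/3)·R1: [0, 4/3, 16/3, 14/3, -6]
R4 ← R4 − (2/3)·R1: [0, -1/3, -22/3, -17/3, 4]
R5 ← R5 − R1: [0, 0, -8, -7, 2]
R6 ← R6 + (1/3)·R1: [0, 14/3, -28/3, -2/3, -4]
R3 ← R3 − (2/7)·R2: [0, 0, 48/7, 24/7, -36/7]
R4 ← R4 + (1/14)·R2: [0, 0, -54/7, -75/14, 53/14]
R6 ← R6 − R2: [0, 0, -4, -5, -1]
R4 ← R4 + (9/8)·R3: [0, 0, 0, -3/2, -2]
R5 ← R5 + (7/6)·R3: [0, 0, 0, -3, -4]
R6 ← R6 + (7/12)·R3: [0, 0, 0, -3, -4]
R5 ← R5 − (2)·R4: [0, 0, 0, 0, 0]
R6 ← R6 − (2)·R4: [0, 0, 0, 0, 0]
Echelon form has 4 nonzero rows, so rank(A) = 4.
Each nonzero row contributes one pivot column: 4 pivot columns.

4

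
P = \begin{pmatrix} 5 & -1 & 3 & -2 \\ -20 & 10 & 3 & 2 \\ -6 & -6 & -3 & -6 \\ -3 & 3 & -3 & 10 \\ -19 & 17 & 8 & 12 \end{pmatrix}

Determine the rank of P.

4

Row reduce to echelon form.
R2 ← R2 + (4)·R1: [0, 6, 15, -6]
R3 ← R3 + (6/5)·R1: [0, -36/5, 3/5, -42/5]
R4 ← R4 + (3/5)·R1: [0, 12/5, -6/5, 44/5]
R5 ← R5 + (19/5)·R1: [0, 66/5, 97/5, 22/5]
R3 ← R3 + (6/5)·R2: [0, 0, 93/5, -78/5]
R4 ← R4 − (2/5)·R2: [0, 0, -36/5, 56/5]
R5 ← R5 − (11/5)·R2: [0, 0, -68/5, 88/5]
R4 ← R4 + (12/31)·R3: [0, 0, 0, 160/31]
R5 ← R5 + (68/93)·R3: [0, 0, 0, 192/31]
R5 ← R5 − (6/5)·R4: [0, 0, 0, 0]
Echelon form has 4 nonzero rows, so rank(P) = 4.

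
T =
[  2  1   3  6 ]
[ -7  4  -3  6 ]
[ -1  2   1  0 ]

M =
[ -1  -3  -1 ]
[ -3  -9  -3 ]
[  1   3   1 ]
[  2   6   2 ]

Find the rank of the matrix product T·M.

First compute TM:
[[ 10,  30,  10],
 [  4,  12,   4],
 [ -4, -12,  -4]]
Now row reduce the product.
R2 ← R2 − (2/5)·R1: [0, 0, 0]
R3 ← R3 + (2/5)·R1: [0, 0, 0]
1 nonzero row, so rank(TM) = 1.

1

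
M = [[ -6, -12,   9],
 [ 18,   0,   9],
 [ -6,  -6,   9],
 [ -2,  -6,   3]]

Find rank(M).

3

Row reduce to echelon form.
R2 ← R2 + (3)·R1: [0, -36, 36]
R3 ← R3 − R1: [0, 6, 0]
R4 ← R4 − (1/3)·R1: [0, -2, 0]
R3 ← R3 + (1/6)·R2: [0, 0, 6]
R4 ← R4 − (1/18)·R2: [0, 0, -2]
R4 ← R4 + (1/3)·R3: [0, 0, 0]
Echelon form has 3 nonzero rows, so rank(M) = 3.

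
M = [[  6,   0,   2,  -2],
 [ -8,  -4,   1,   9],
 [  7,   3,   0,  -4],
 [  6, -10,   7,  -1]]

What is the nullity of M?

Row reduce to echelon form.
R2 ← R2 + (4/3)·R1: [0, -4, 11/3, 19/3]
R3 ← R3 − (7/6)·R1: [0, 3, -7/3, -5/3]
R4 ← R4 − R1: [0, -10, 5, 1]
R3 ← R3 + (3/4)·R2: [0, 0, 5/12, 37/12]
R4 ← R4 − (5/2)·R2: [0, 0, -25/6, -89/6]
R4 ← R4 + (10)·R3: [0, 0, 0, 16]
4 nonzero rows, so rank(M) = 4.
M has 4 columns; by rank–nullity, nullity = 4 − 4 = 0.

0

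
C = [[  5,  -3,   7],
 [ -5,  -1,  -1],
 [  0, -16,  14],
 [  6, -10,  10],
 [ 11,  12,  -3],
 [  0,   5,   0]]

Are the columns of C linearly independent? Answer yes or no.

Row reduce C to echelon form.
R2 ← R2 + R1: [0, -4, 6]
R4 ← R4 − (6/5)·R1: [0, -32/5, 8/5]
R5 ← R5 − (11/5)·R1: [0, 93/5, -92/5]
R3 ← R3 − (4)·R2: [0, 0, -10]
R4 ← R4 − (8/5)·R2: [0, 0, -8]
R5 ← R5 + (93/20)·R2: [0, 0, 19/2]
R6 ← R6 + (5/4)·R2: [0, 0, 15/2]
R4 ← R4 − (4/5)·R3: [0, 0, 0]
R5 ← R5 + (19/20)·R3: [0, 0, 0]
R6 ← R6 + (3/4)·R3: [0, 0, 0]
3 pivots among 3 columns.
Every column is a pivot column, so the columns are linearly independent.

yes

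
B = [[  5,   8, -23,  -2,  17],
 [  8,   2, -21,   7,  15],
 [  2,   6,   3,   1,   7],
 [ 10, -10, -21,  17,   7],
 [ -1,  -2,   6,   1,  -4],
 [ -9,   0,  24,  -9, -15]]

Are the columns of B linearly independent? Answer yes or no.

Row reduce B to echelon form.
R2 ← R2 − (8/5)·R1: [0, -54/5, 79/5, 51/5, -61/5]
R3 ← R3 − (2/5)·R1: [0, 14/5, 61/5, 9/5, 1/5]
R4 ← R4 − (2)·R1: [0, -26, 25, 21, -27]
R5 ← R5 + (1/5)·R1: [0, -2/5, 7/5, 3/5, -3/5]
R6 ← R6 + (9/5)·R1: [0, 72/5, -87/5, -63/5, 78/5]
R3 ← R3 + (7/27)·R2: [0, 0, 440/27, 40/9, -80/27]
R4 ← R4 − (65/27)·R2: [0, 0, -352/27, -32/9, 64/27]
R5 ← R5 − (1/27)·R2: [0, 0, 22/27, 2/9, -4/27]
R6 ← R6 + (4/3)·R2: [0, 0, 11/3, 1, -2/3]
R4 ← R4 + (4/5)·R3: [0, 0, 0, 0, 0]
R5 ← R5 − (1/20)·R3: [0, 0, 0, 0, 0]
R6 ← R6 − (9/40)·R3: [0, 0, 0, 0, 0]
3 pivots among 5 columns.
Only 3 < 5 pivot columns, so the columns are linearly dependent.

no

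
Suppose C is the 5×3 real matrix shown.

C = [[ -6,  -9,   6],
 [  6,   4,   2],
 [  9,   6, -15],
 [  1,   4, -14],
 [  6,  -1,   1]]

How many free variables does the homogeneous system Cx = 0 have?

0

Row reduce to echelon form.
R2 ← R2 + R1: [0, -5, 8]
R3 ← R3 + (3/2)·R1: [0, -15/2, -6]
R4 ← R4 + (1/6)·R1: [0, 5/2, -13]
R5 ← R5 + R1: [0, -10, 7]
R3 ← R3 − (3/2)·R2: [0, 0, -18]
R4 ← R4 + (1/2)·R2: [0, 0, -9]
R5 ← R5 − (2)·R2: [0, 0, -9]
R4 ← R4 − (1/2)·R3: [0, 0, 0]
R5 ← R5 − (1/2)·R3: [0, 0, 0]
3 nonzero rows, so rank(C) = 3.
C has 3 columns; by rank–nullity, nullity = 3 − 3 = 0.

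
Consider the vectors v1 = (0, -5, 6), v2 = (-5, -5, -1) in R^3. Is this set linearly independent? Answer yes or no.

yes

Form the matrix with these vectors as rows and row reduce.
Swap R1 ↔ R2
2 nonzero rows, so the 2 vectors span a space of dimension 2.
Since 2 = 2, the vectors are linearly independent.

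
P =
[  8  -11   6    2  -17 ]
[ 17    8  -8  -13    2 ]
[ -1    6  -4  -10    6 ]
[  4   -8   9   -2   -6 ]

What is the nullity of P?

Row reduce to echelon form.
R2 ← R2 − (17/8)·R1: [0, 251/8, -83/4, -69/4, 305/8]
R3 ← R3 + (1/8)·R1: [0, 37/8, -13/4, -39/4, 31/8]
R4 ← R4 − (1/2)·R1: [0, -5/2, 6, -3, 5/2]
R3 ← R3 − (37/251)·R2: [0, 0, -48/251, -1809/251, -438/251]
R4 ← R4 + (20/251)·R2: [0, 0, 1091/251, -1098/251, 1390/251]
R4 ← R4 + (1091/48)·R3: [0, 0, 0, -2691/16, -273/8]
4 nonzero rows, so rank(P) = 4.
P has 5 columns; by rank–nullity, nullity = 5 − 4 = 1.

1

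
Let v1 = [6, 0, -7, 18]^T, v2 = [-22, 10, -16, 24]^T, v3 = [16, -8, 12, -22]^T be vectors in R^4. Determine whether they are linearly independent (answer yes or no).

yes

Form the matrix with these vectors as rows and row reduce.
R2 ← R2 + (11/3)·R1: [0, 10, -125/3, 90]
R3 ← R3 − (8/3)·R1: [0, -8, 92/3, -70]
R3 ← R3 + (4/5)·R2: [0, 0, -8/3, 2]
3 nonzero rows, so the 3 vectors span a space of dimension 3.
Since 3 = 3, the vectors are linearly independent.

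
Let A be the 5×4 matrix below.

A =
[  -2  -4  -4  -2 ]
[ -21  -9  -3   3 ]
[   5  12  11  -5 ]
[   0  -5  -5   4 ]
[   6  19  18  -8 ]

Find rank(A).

Row reduce to echelon form.
R2 ← R2 − (21/2)·R1: [0, 33, 39, 24]
R3 ← R3 + (5/2)·R1: [0, 2, 1, -10]
R5 ← R5 + (3)·R1: [0, 7, 6, -14]
R3 ← R3 − (2/33)·R2: [0, 0, -15/11, -126/11]
R4 ← R4 + (5/33)·R2: [0, 0, 10/11, 84/11]
R5 ← R5 − (7/33)·R2: [0, 0, -25/11, -210/11]
R4 ← R4 + (2/3)·R3: [0, 0, 0, 0]
R5 ← R5 − (5/3)·R3: [0, 0, 0, 0]
Echelon form has 3 nonzero rows, so rank(A) = 3.

3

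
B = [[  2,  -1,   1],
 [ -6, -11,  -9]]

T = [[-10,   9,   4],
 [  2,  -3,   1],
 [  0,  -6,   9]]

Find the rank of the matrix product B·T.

First compute BT:
[[-22,  15,  16],
 [ 38,  33, -116]]
Now row reduce the product.
R2 ← R2 + (19/11)·R1: [0, 648/11, -972/11]
2 nonzero rows, so rank(BT) = 2.

2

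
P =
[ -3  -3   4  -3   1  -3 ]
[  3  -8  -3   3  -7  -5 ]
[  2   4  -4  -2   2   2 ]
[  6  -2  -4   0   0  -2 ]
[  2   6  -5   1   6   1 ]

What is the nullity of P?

Row reduce to echelon form.
R2 ← R2 + R1: [0, -11, 1, 0, -6, -8]
R3 ← R3 + (2/3)·R1: [0, 2, -4/3, -4, 8/3, 0]
R4 ← R4 + (2)·R1: [0, -8, 4, -6, 2, -8]
R5 ← R5 + (2/3)·R1: [0, 4, -7/3, -1, 20/3, -1]
R3 ← R3 + (2/11)·R2: [0, 0, -38/33, -4, 52/33, -16/11]
R4 ← R4 − (8/11)·R2: [0, 0, 36/11, -6, 70/11, -24/11]
R5 ← R5 + (4/11)·R2: [0, 0, -65/33, -1, 148/33, -43/11]
R4 ← R4 + (54/19)·R3: [0, 0, 0, -330/19, 206/19, -120/19]
R5 ← R5 − (65/38)·R3: [0, 0, 0, 111/19, 34/19, -27/19]
R5 ← R5 + (37/110)·R4: [0, 0, 0, 0, 299/55, -39/11]
5 nonzero rows, so rank(P) = 5.
P has 6 columns; by rank–nullity, nullity = 6 − 5 = 1.

1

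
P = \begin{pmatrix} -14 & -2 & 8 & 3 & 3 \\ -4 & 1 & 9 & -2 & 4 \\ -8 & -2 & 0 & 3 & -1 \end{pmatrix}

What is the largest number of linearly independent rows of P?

3

Row reduce to echelon form.
R2 ← R2 − (2/7)·R1: [0, 11/7, 47/7, -20/7, 22/7]
R3 ← R3 − (4/7)·R1: [0, -6/7, -32/7, 9/7, -19/7]
R3 ← R3 + (6/11)·R2: [0, 0, -10/11, -3/11, -1]
Echelon form has 3 nonzero rows, so rank(P) = 3.
The rank gives the maximum number of linearly independent rows: 3.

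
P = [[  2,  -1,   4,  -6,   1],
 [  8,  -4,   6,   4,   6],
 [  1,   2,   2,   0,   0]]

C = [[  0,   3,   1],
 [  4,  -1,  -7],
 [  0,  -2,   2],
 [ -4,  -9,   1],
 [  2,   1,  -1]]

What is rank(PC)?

3

First compute PC:
[[ 22,  54,  10],
 [-20, -14,  46],
 [  8,  -3,  -9]]
Now row reduce the product.
R2 ← R2 + (10/11)·R1: [0, 386/11, 606/11]
R3 ← R3 − (4/11)·R1: [0, -249/11, -139/11]
R3 ← R3 + (249/386)·R2: [0, 0, 4420/193]
3 nonzero rows, so rank(PC) = 3.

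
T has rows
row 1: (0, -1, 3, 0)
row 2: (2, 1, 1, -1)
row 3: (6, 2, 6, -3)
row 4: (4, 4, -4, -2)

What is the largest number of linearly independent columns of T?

Row reduce to echelon form.
Swap R1 ↔ R2
R3 ← R3 − (3)·R1: [0, -1, 3, 0]
R4 ← R4 − (2)·R1: [0, 2, -6, 0]
R3 ← R3 − R2: [0, 0, 0, 0]
R4 ← R4 + (2)·R2: [0, 0, 0, 0]
Echelon form has 2 nonzero rows, so rank(T) = 2.
The rank gives the maximum number of linearly independent columns: 2.

2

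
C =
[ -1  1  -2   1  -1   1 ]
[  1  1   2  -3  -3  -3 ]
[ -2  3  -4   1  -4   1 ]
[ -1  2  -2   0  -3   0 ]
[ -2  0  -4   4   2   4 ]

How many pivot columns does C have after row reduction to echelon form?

2

Row reduce to echelon form.
R2 ← R2 + R1: [0, 2, 0, -2, -4, -2]
R3 ← R3 − (2)·R1: [0, 1, 0, -1, -2, -1]
R4 ← R4 − R1: [0, 1, 0, -1, -2, -1]
R5 ← R5 − (2)·R1: [0, -2, 0, 2, 4, 2]
R3 ← R3 − (1/2)·R2: [0, 0, 0, 0, 0, 0]
R4 ← R4 − (1/2)·R2: [0, 0, 0, 0, 0, 0]
R5 ← R5 + R2: [0, 0, 0, 0, 0, 0]
Echelon form has 2 nonzero rows, so rank(C) = 2.
Each nonzero row contributes one pivot column: 2 pivot columns.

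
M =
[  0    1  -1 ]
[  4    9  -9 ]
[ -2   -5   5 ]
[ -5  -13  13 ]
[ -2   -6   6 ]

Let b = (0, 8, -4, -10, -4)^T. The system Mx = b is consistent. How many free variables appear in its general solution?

1

Row reduce the augmented matrix [M | b].
Swap R1 ↔ R2
R3 ← R3 + (1/2)·R1: [0, -1/2, 1/2, 0]
R4 ← R4 + (5/4)·R1: [0, -7/4, 7/4, 0]
R5 ← R5 + (1/2)·R1: [0, -3/2, 3/2, 0]
R3 ← R3 + (1/2)·R2: [0, 0, 0, 0]
R4 ← R4 + (7/4)·R2: [0, 0, 0, 0]
R5 ← R5 + (3/2)·R2: [0, 0, 0, 0]
The echelon form has 2 nonzero rows, and every pivot lies in the first 3 columns, so rank(M) = rank([M|b]) = 2.
The system is consistent.
Free variables = (unknowns) − (rank) = 3 − 2 = 1.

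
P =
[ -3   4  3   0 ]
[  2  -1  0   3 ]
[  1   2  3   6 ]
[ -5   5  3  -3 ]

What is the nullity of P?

2

Row reduce to echelon form.
R2 ← R2 + (2/3)·R1: [0, 5/3, 2, 3]
R3 ← R3 + (1/3)·R1: [0, 10/3, 4, 6]
R4 ← R4 − (5/3)·R1: [0, -5/3, -2, -3]
R3 ← R3 − (2)·R2: [0, 0, 0, 0]
R4 ← R4 + R2: [0, 0, 0, 0]
2 nonzero rows, so rank(P) = 2.
P has 4 columns; by rank–nullity, nullity = 4 − 2 = 2.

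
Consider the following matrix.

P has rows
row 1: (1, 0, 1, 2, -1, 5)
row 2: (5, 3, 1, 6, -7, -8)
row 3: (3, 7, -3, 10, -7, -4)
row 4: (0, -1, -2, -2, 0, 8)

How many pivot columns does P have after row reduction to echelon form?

Row reduce to echelon form.
R2 ← R2 − (5)·R1: [0, 3, -4, -4, -2, -33]
R3 ← R3 − (3)·R1: [0, 7, -6, 4, -4, -19]
R3 ← R3 − (7/3)·R2: [0, 0, 10/3, 40/3, 2/3, 58]
R4 ← R4 + (1/3)·R2: [0, 0, -10/3, -10/3, -2/3, -3]
R4 ← R4 + R3: [0, 0, 0, 10, 0, 55]
Echelon form has 4 nonzero rows, so rank(P) = 4.
Each nonzero row contributes one pivot column: 4 pivot columns.

4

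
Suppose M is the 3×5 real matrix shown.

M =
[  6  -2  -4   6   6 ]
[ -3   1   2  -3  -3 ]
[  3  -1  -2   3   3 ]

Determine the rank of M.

Row reduce to echelon form.
R2 ← R2 + (1/2)·R1: [0, 0, 0, 0, 0]
R3 ← R3 − (1/2)·R1: [0, 0, 0, 0, 0]
Echelon form has 1 nonzero row, so rank(M) = 1.

1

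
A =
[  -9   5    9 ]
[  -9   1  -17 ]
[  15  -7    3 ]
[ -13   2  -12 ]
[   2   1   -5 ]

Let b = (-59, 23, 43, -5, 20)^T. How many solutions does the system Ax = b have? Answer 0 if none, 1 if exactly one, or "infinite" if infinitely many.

1

Row reduce the augmented matrix [A | b].
R2 ← R2 − R1: [0, -4, -26, 82]
R3 ← R3 + (5/3)·R1: [0, 4/3, 18, -166/3]
R4 ← R4 − (13/9)·R1: [0, -47/9, -25, 722/9]
R5 ← R5 + (2/9)·R1: [0, 19/9, -3, 62/9]
R3 ← R3 + (1/3)·R2: [0, 0, 28/3, -28]
R4 ← R4 − (47/36)·R2: [0, 0, 161/18, -161/6]
R5 ← R5 + (19/36)·R2: [0, 0, -301/18, 301/6]
R4 ← R4 − (23/24)·R3: [0, 0, 0, 0]
R5 ← R5 + (43/24)·R3: [0, 0, 0, 0]
The echelon form has 3 nonzero rows, and every pivot lies in the first 3 columns, so rank(A) = rank([A|b]) = 3.
The system is consistent.
rank = 3 = number of unknowns, so the solution is unique.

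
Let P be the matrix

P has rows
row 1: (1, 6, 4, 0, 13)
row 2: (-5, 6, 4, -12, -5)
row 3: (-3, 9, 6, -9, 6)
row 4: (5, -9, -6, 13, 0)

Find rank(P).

2

Row reduce to echelon form.
R2 ← R2 + (5)·R1: [0, 36, 24, -12, 60]
R3 ← R3 + (3)·R1: [0, 27, 18, -9, 45]
R4 ← R4 − (5)·R1: [0, -39, -26, 13, -65]
R3 ← R3 − (3/4)·R2: [0, 0, 0, 0, 0]
R4 ← R4 + (13/12)·R2: [0, 0, 0, 0, 0]
Echelon form has 2 nonzero rows, so rank(P) = 2.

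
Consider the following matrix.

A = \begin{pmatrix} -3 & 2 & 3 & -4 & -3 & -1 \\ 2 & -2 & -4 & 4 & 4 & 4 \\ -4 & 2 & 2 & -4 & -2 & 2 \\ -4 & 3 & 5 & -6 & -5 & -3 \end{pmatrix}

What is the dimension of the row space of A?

Row reduce to echelon form.
R2 ← R2 + (2/3)·R1: [0, -2/3, -2, 4/3, 2, 10/3]
R3 ← R3 − (4/3)·R1: [0, -2/3, -2, 4/3, 2, 10/3]
R4 ← R4 − (4/3)·R1: [0, 1/3, 1, -2/3, -1, -5/3]
R3 ← R3 − R2: [0, 0, 0, 0, 0, 0]
R4 ← R4 + (1/2)·R2: [0, 0, 0, 0, 0, 0]
Echelon form has 2 nonzero rows, so rank(A) = 2.
The row space has dimension equal to the rank: 2.

2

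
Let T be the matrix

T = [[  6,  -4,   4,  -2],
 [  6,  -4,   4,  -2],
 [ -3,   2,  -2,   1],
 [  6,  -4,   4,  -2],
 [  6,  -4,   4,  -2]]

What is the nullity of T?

Row reduce to echelon form.
R2 ← R2 − R1: [0, 0, 0, 0]
R3 ← R3 + (1/2)·R1: [0, 0, 0, 0]
R4 ← R4 − R1: [0, 0, 0, 0]
R5 ← R5 − R1: [0, 0, 0, 0]
1 nonzero row, so rank(T) = 1.
T has 4 columns; by rank–nullity, nullity = 4 − 1 = 3.

3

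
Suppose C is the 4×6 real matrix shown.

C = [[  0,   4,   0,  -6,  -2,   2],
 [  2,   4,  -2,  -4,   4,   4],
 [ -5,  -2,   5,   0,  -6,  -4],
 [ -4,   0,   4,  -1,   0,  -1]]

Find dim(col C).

Row reduce to echelon form.
Swap R1 ↔ R2
R3 ← R3 + (5/2)·R1: [0, 8, 0, -10, 4, 6]
R4 ← R4 + (2)·R1: [0, 8, 0, -9, 8, 7]
R3 ← R3 − (2)·R2: [0, 0, 0, 2, 8, 2]
R4 ← R4 − (2)·R2: [0, 0, 0, 3, 12, 3]
R4 ← R4 − (3/2)·R3: [0, 0, 0, 0, 0, 0]
Echelon form has 3 nonzero rows, so rank(C) = 3.
The column space has dimension equal to the rank: 3.

3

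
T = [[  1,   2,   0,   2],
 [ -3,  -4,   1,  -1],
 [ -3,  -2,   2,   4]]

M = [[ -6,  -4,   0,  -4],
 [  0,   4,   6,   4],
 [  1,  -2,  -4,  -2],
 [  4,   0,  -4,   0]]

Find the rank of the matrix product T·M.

First compute TM:
[[  2,   4,   4,   4],
 [ 15,  -6, -24,  -6],
 [ 36,   0, -36,   0]]
Now row reduce the product.
R2 ← R2 − (15/2)·R1: [0, -36, -54, -36]
R3 ← R3 − (18)·R1: [0, -72, -108, -72]
R3 ← R3 − (2)·R2: [0, 0, 0, 0]
2 nonzero rows, so rank(TM) = 2.

2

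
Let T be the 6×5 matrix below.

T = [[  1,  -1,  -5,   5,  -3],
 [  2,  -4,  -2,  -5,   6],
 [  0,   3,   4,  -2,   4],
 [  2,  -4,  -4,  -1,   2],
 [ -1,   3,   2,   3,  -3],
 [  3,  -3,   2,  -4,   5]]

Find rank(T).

Row reduce to echelon form.
R2 ← R2 − (2)·R1: [0, -2, 8, -15, 12]
R4 ← R4 − (2)·R1: [0, -2, 6, -11, 8]
R5 ← R5 + R1: [0, 2, -3, 8, -6]
R6 ← R6 − (3)·R1: [0, 0, 17, -19, 14]
R3 ← R3 + (3/2)·R2: [0, 0, 16, -49/2, 22]
R4 ← R4 − R2: [0, 0, -2, 4, -4]
R5 ← R5 + R2: [0, 0, 5, -7, 6]
R4 ← R4 + (1/8)·R3: [0, 0, 0, 15/16, -5/4]
R5 ← R5 − (5/16)·R3: [0, 0, 0, 21/32, -7/8]
R6 ← R6 − (17/16)·R3: [0, 0, 0, 225/32, -75/8]
R5 ← R5 − (7/10)·R4: [0, 0, 0, 0, 0]
R6 ← R6 − (15/2)·R4: [0, 0, 0, 0, 0]
Echelon form has 4 nonzero rows, so rank(T) = 4.

4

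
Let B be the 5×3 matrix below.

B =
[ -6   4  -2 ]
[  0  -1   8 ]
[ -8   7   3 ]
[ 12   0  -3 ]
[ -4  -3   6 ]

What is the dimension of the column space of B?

3

Row reduce to echelon form.
R3 ← R3 − (4/3)·R1: [0, 5/3, 17/3]
R4 ← R4 + (2)·R1: [0, 8, -7]
R5 ← R5 − (2/3)·R1: [0, -17/3, 22/3]
R3 ← R3 + (5/3)·R2: [0, 0, 19]
R4 ← R4 + (8)·R2: [0, 0, 57]
R5 ← R5 − (17/3)·R2: [0, 0, -38]
R4 ← R4 − (3)·R3: [0, 0, 0]
R5 ← R5 + (2)·R3: [0, 0, 0]
Echelon form has 3 nonzero rows, so rank(B) = 3.
The column space has dimension equal to the rank: 3.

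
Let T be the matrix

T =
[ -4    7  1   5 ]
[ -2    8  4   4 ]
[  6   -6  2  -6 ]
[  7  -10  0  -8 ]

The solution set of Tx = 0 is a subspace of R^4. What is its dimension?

2

Row reduce to echelon form.
R2 ← R2 − (1/2)·R1: [0, 9/2, 7/2, 3/2]
R3 ← R3 + (3/2)·R1: [0, 9/2, 7/2, 3/2]
R4 ← R4 + (7/4)·R1: [0, 9/4, 7/4, 3/4]
R3 ← R3 − R2: [0, 0, 0, 0]
R4 ← R4 − (1/2)·R2: [0, 0, 0, 0]
2 nonzero rows, so rank(T) = 2.
T has 4 columns; by rank–nullity, nullity = 4 − 2 = 2.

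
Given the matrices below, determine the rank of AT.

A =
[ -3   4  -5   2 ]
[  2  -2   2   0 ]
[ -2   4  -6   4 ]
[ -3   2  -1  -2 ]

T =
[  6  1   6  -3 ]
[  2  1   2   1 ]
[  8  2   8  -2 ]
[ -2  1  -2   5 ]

First compute AT:
[[-54,  -7, -54,  33],
 [ 24,   4,  24, -12],
 [-60,  -6, -60,  42],
 [-18,  -5, -18,   3]]
Now row reduce the product.
R2 ← R2 + (4/9)·R1: [0, 8/9, 0, 8/3]
R3 ← R3 − (10/9)·R1: [0, 16/9, 0, 16/3]
R4 ← R4 − (1/3)·R1: [0, -8/3, 0, -8]
R3 ← R3 − (2)·R2: [0, 0, 0, 0]
R4 ← R4 + (3)·R2: [0, 0, 0, 0]
2 nonzero rows, so rank(AT) = 2.

2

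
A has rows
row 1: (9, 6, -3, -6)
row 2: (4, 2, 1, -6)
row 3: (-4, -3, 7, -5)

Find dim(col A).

Row reduce to echelon form.
R2 ← R2 − (4/9)·R1: [0, -2/3, 7/3, -10/3]
R3 ← R3 + (4/9)·R1: [0, -1/3, 17/3, -23/3]
R3 ← R3 − (1/2)·R2: [0, 0, 9/2, -6]
Echelon form has 3 nonzero rows, so rank(A) = 3.
The column space has dimension equal to the rank: 3.

3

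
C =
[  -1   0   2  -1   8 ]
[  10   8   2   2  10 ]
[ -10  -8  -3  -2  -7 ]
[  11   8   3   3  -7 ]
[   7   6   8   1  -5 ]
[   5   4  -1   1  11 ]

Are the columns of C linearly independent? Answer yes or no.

no

Row reduce C to echelon form.
R2 ← R2 + (10)·R1: [0, 8, 22, -8, 90]
R3 ← R3 − (10)·R1: [0, -8, -23, 8, -87]
R4 ← R4 + (11)·R1: [0, 8, 25, -8, 81]
R5 ← R5 + (7)·R1: [0, 6, 22, -6, 51]
R6 ← R6 + (5)·R1: [0, 4, 9, -4, 51]
R3 ← R3 + R2: [0, 0, -1, 0, 3]
R4 ← R4 − R2: [0, 0, 3, 0, -9]
R5 ← R5 − (3/4)·R2: [0, 0, 11/2, 0, -33/2]
R6 ← R6 − (1/2)·R2: [0, 0, -2, 0, 6]
R4 ← R4 + (3)·R3: [0, 0, 0, 0, 0]
R5 ← R5 + (11/2)·R3: [0, 0, 0, 0, 0]
R6 ← R6 − (2)·R3: [0, 0, 0, 0, 0]
3 pivots among 5 columns.
Only 3 < 5 pivot columns, so the columns are linearly dependent.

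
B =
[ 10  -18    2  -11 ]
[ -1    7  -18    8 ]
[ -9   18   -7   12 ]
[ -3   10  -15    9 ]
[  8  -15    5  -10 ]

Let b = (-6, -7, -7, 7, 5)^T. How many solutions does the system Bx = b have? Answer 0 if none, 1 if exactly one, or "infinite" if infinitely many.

Row reduce the augmented matrix [B | b].
R2 ← R2 + (1/10)·R1: [0, 26/5, -89/5, 69/10, -38/5]
R3 ← R3 + (9/10)·R1: [0, 9/5, -26/5, 21/10, -62/5]
R4 ← R4 + (3/10)·R1: [0, 23/5, -72/5, 57/10, 26/5]
R5 ← R5 − (4/5)·R1: [0, -3/5, 17/5, -6/5, 49/5]
R3 ← R3 − (9/26)·R2: [0, 0, 25/26, -15/52, -127/13]
R4 ← R4 − (23/26)·R2: [0, 0, 35/26, -21/52, 155/13]
R5 ← R5 + (3/26)·R2: [0, 0, 35/26, -21/52, 116/13]
R4 ← R4 − (7/5)·R3: [0, 0, 0, 0, 128/5]
R5 ← R5 − (7/5)·R3: [0, 0, 0, 0, 113/5]
R5 ← R5 − (113/128)·R4: [0, 0, 0, 0, 0]
The echelon form has 4 nonzero rows; the last pivot sits in the augmented column, so rank(B) = 3 but rank([B|b]) = 4.
Since the ranks differ, the system is inconsistent.
It has no solutions.

0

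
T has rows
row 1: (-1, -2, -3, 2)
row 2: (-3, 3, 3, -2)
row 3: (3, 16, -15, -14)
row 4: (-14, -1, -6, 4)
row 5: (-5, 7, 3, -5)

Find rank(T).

3

Row reduce to echelon form.
R2 ← R2 − (3)·R1: [0, 9, 12, -8]
R3 ← R3 + (3)·R1: [0, 10, -24, -8]
R4 ← R4 − (14)·R1: [0, 27, 36, -24]
R5 ← R5 − (5)·R1: [0, 17, 18, -15]
R3 ← R3 − (10/9)·R2: [0, 0, -112/3, 8/9]
R4 ← R4 − (3)·R2: [0, 0, 0, 0]
R5 ← R5 − (17/9)·R2: [0, 0, -14/3, 1/9]
R5 ← R5 − (1/8)·R3: [0, 0, 0, 0]
Echelon form has 3 nonzero rows, so rank(T) = 3.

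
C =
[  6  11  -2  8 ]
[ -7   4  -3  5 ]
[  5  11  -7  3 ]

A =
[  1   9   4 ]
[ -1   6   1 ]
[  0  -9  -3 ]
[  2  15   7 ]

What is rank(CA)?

First compute CA:
[[ 11, 258,  97],
 [ -1,  63,  20],
 [  0, 219,  73]]
Now row reduce the product.
R2 ← R2 + (1/11)·R1: [0, 951/11, 317/11]
R3 ← R3 − (803/317)·R2: [0, 0, 0]
2 nonzero rows, so rank(CA) = 2.

2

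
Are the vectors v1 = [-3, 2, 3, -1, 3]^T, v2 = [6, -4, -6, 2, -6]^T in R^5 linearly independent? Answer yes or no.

Form the matrix with these vectors as rows and row reduce.
R2 ← R2 + (2)·R1: [0, 0, 0, 0, 0]
1 nonzero row, so the 2 vectors span a space of dimension 1.
Since 1 < 2, the vectors are linearly dependent.

no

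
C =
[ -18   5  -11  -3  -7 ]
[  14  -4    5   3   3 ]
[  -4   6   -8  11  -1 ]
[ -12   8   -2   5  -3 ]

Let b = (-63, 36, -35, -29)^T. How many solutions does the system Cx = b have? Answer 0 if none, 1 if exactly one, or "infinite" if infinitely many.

Row reduce the augmented matrix [C | b].
R2 ← R2 + (7/9)·R1: [0, -1/9, -32/9, 2/3, -22/9, -13]
R3 ← R3 − (2/9)·R1: [0, 44/9, -50/9, 35/3, 5/9, -21]
R4 ← R4 − (2/3)·R1: [0, 14/3, 16/3, 7, 5/3, 13]
R3 ← R3 + (44)·R2: [0, 0, -162, 41, -107, -593]
R4 ← R4 + (42)·R2: [0, 0, -144, 35, -101, -533]
R4 ← R4 − (8/9)·R3: [0, 0, 0, -13/9, -53/9, -53/9]
The echelon form has 4 nonzero rows, and every pivot lies in the first 5 columns, so rank(C) = rank([C|b]) = 4.
The system is consistent.
rank = 4 < 5 unknowns, so there are infinitely many solutions.

infinite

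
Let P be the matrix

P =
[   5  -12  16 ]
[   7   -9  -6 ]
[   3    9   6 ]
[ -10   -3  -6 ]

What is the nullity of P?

0

Row reduce to echelon form.
R2 ← R2 − (7/5)·R1: [0, 39/5, -142/5]
R3 ← R3 − (3/5)·R1: [0, 81/5, -18/5]
R4 ← R4 + (2)·R1: [0, -27, 26]
R3 ← R3 − (27/13)·R2: [0, 0, 720/13]
R4 ← R4 + (45/13)·R2: [0, 0, -940/13]
R4 ← R4 + (47/36)·R3: [0, 0, 0]
3 nonzero rows, so rank(P) = 3.
P has 3 columns; by rank–nullity, nullity = 3 − 3 = 0.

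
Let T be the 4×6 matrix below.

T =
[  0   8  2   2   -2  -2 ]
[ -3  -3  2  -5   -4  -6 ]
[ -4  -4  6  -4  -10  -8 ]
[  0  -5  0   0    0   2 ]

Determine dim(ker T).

2

Row reduce to echelon form.
Swap R1 ↔ R2
R3 ← R3 − (4/3)·R1: [0, 0, 10/3, 8/3, -14/3, 0]
R4 ← R4 + (5/8)·R2: [0, 0, 5/4, 5/4, -5/4, 3/4]
R4 ← R4 − (3/8)·R3: [0, 0, 0, 1/4, 1/2, 3/4]
4 nonzero rows, so rank(T) = 4.
T has 6 columns; by rank–nullity, nullity = 6 − 4 = 2.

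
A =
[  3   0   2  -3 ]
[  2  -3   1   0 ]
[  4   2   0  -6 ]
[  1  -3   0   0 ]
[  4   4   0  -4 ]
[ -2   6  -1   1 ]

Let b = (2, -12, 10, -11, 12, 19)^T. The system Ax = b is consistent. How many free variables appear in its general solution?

0

Row reduce the augmented matrix [A | b].
R2 ← R2 − (2/3)·R1: [0, -3, -1/3, 2, -40/3]
R3 ← R3 − (4/3)·R1: [0, 2, -8/3, -2, 22/3]
R4 ← R4 − (1/3)·R1: [0, -3, -2/3, 1, -35/3]
R5 ← R5 − (4/3)·R1: [0, 4, -8/3, 0, 28/3]
R6 ← R6 + (2/3)·R1: [0, 6, 1/3, -1, 61/3]
R3 ← R3 + (2/3)·R2: [0, 0, -26/9, -2/3, -14/9]
R4 ← R4 − R2: [0, 0, -1/3, -1, 5/3]
R5 ← R5 + (4/3)·R2: [0, 0, -28/9, 8/3, -76/9]
R6 ← R6 + (2)·R2: [0, 0, -1/3, 3, -19/3]
R4 ← R4 − (3/26)·R3: [0, 0, 0, -12/13, 24/13]
R5 ← R5 − (14/13)·R3: [0, 0, 0, 44/13, -88/13]
R6 ← R6 − (3/26)·R3: [0, 0, 0, 40/13, -80/13]
R5 ← R5 + (11/3)·R4: [0, 0, 0, 0, 0]
R6 ← R6 + (10/3)·R4: [0, 0, 0, 0, 0]
The echelon form has 4 nonzero rows, and every pivot lies in the first 4 columns, so rank(A) = rank([A|b]) = 4.
The system is consistent.
Free variables = (unknowns) − (rank) = 4 − 4 = 0.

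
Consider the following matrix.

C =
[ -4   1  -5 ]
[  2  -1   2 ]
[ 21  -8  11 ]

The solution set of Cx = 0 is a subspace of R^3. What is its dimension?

0

Row reduce to echelon form.
R2 ← R2 + (1/2)·R1: [0, -1/2, -1/2]
R3 ← R3 + (21/4)·R1: [0, -11/4, -61/4]
R3 ← R3 − (11/2)·R2: [0, 0, -25/2]
3 nonzero rows, so rank(C) = 3.
C has 3 columns; by rank–nullity, nullity = 3 − 3 = 0.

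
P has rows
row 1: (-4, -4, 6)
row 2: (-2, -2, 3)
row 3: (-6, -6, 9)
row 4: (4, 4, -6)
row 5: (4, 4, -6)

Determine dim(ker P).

2

Row reduce to echelon form.
R2 ← R2 − (1/2)·R1: [0, 0, 0]
R3 ← R3 − (3/2)·R1: [0, 0, 0]
R4 ← R4 + R1: [0, 0, 0]
R5 ← R5 + R1: [0, 0, 0]
1 nonzero row, so rank(P) = 1.
P has 3 columns; by rank–nullity, nullity = 3 − 1 = 2.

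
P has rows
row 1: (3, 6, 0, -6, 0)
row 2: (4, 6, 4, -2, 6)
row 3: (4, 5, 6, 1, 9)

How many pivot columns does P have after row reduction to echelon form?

2

Row reduce to echelon form.
R2 ← R2 − (4/3)·R1: [0, -2, 4, 6, 6]
R3 ← R3 − (4/3)·R1: [0, -3, 6, 9, 9]
R3 ← R3 − (3/2)·R2: [0, 0, 0, 0, 0]
Echelon form has 2 nonzero rows, so rank(P) = 2.
Each nonzero row contributes one pivot column: 2 pivot columns.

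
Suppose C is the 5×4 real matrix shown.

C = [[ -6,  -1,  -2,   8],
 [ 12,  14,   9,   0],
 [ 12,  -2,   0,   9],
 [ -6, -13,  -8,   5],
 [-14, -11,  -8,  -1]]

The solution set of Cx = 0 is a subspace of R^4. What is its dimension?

0

Row reduce to echelon form.
R2 ← R2 + (2)·R1: [0, 12, 5, 16]
R3 ← R3 + (2)·R1: [0, -4, -4, 25]
R4 ← R4 − R1: [0, -12, -6, -3]
R5 ← R5 − (7/3)·R1: [0, -26/3, -10/3, -59/3]
R3 ← R3 + (1/3)·R2: [0, 0, -7/3, 91/3]
R4 ← R4 + R2: [0, 0, -1, 13]
R5 ← R5 + (13/18)·R2: [0, 0, 5/18, -73/9]
R4 ← R4 − (3/7)·R3: [0, 0, 0, 0]
R5 ← R5 + (5/42)·R3: [0, 0, 0, -9/2]
Swap R4 ↔ R5
4 nonzero rows, so rank(C) = 4.
C has 4 columns; by rank–nullity, nullity = 4 − 4 = 0.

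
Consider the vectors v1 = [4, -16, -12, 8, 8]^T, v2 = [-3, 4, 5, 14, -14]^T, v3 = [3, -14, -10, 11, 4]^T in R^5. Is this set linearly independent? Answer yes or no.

no

Form the matrix with these vectors as rows and row reduce.
R2 ← R2 + (3/4)·R1: [0, -8, -4, 20, -8]
R3 ← R3 − (3/4)·R1: [0, -2, -1, 5, -2]
R3 ← R3 − (1/4)·R2: [0, 0, 0, 0, 0]
2 nonzero rows, so the 3 vectors span a space of dimension 2.
Since 2 < 3, the vectors are linearly dependent.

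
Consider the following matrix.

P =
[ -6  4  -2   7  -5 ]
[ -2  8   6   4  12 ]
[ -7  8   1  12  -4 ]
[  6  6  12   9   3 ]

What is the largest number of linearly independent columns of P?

3

Row reduce to echelon form.
R2 ← R2 − (1/3)·R1: [0, 20/3, 20/3, 5/3, 41/3]
R3 ← R3 − (7/6)·R1: [0, 10/3, 10/3, 23/6, 11/6]
R4 ← R4 + R1: [0, 10, 10, 16, -2]
R3 ← R3 − (1/2)·R2: [0, 0, 0, 3, -5]
R4 ← R4 − (3/2)·R2: [0, 0, 0, 27/2, -45/2]
R4 ← R4 − (9/2)·R3: [0, 0, 0, 0, 0]
Echelon form has 3 nonzero rows, so rank(P) = 3.
The rank gives the maximum number of linearly independent columns: 3.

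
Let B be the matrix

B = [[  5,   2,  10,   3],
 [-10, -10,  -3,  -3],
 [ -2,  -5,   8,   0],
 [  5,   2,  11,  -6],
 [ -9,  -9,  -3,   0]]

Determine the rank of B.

3

Row reduce to echelon form.
R2 ← R2 + (2)·R1: [0, -6, 17, 3]
R3 ← R3 + (2/5)·R1: [0, -21/5, 12, 6/5]
R4 ← R4 − R1: [0, 0, 1, -9]
R5 ← R5 + (9/5)·R1: [0, -27/5, 15, 27/5]
R3 ← R3 − (7/10)·R2: [0, 0, 1/10, -9/10]
R5 ← R5 − (9/10)·R2: [0, 0, -3/10, 27/10]
R4 ← R4 − (10)·R3: [0, 0, 0, 0]
R5 ← R5 + (3)·R3: [0, 0, 0, 0]
Echelon form has 3 nonzero rows, so rank(B) = 3.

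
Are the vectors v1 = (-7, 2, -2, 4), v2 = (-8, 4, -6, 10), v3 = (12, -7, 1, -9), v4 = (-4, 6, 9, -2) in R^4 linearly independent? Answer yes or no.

Form the matrix with these vectors as rows and row reduce.
R2 ← R2 − (8/7)·R1: [0, 12/7, -26/7, 38/7]
R3 ← R3 + (12/7)·R1: [0, -25/7, -17/7, -15/7]
R4 ← R4 − (4/7)·R1: [0, 34/7, 71/7, -30/7]
R3 ← R3 + (25/12)·R2: [0, 0, -61/6, 55/6]
R4 ← R4 − (17/6)·R2: [0, 0, 62/3, -59/3]
R4 ← R4 + (124/61)·R3: [0, 0, 0, -63/61]
4 nonzero rows, so the 4 vectors span a space of dimension 4.
Since 4 = 4, the vectors are linearly independent.

yes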